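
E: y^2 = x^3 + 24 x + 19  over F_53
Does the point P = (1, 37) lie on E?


Check whether y^2 = x^3 + 24 x + 19 (mod 53) for (x, y) = (1, 37).
LHS: y^2 = 37^2 mod 53 = 44
RHS: x^3 + 24 x + 19 = 1^3 + 24*1 + 19 mod 53 = 44
LHS = RHS

Yes, on the curve


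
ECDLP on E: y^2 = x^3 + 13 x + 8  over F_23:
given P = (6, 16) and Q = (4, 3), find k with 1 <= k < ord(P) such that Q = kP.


Enumerate multiples of P until we hit Q = (4, 3):
  1P = (6, 16)
  2P = (14, 17)
  3P = (12, 12)
  4P = (8, 16)
  5P = (9, 7)
  6P = (17, 17)
  7P = (4, 3)
Match found at i = 7.

k = 7


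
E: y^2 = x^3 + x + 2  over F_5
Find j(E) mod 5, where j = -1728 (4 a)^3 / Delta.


Delta = -16(4 a^3 + 27 b^2) mod 5 = 3
-1728 * (4 a)^3 = -1728 * (4*1)^3 mod 5 = 3
j = 3 * 3^(-1) mod 5 = 1

j = 1 (mod 5)


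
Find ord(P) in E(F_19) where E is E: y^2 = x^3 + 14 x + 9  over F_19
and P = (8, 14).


Compute successive multiples of P until we hit O:
  1P = (8, 14)
  2P = (1, 9)
  3P = (14, 17)
  4P = (2, 8)
  5P = (10, 3)
  6P = (17, 7)
  7P = (0, 3)
  8P = (12, 9)
  ... (continuing to 23P)
  23P = O

ord(P) = 23


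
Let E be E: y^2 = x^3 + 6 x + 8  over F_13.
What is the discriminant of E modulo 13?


4 a^3 + 27 b^2 = 4*6^3 + 27*8^2 = 864 + 1728 = 2592
Delta = -16 * (2592) = -41472
Delta mod 13 = 11

Delta = 11 (mod 13)


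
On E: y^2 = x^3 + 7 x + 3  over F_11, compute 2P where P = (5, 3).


k = 2 = 10_2 (binary, LSB first: 01)
Double-and-add from P = (5, 3):
  bit 0 = 0: acc unchanged = O
  bit 1 = 1: acc = O + (2, 5) = (2, 5)

2P = (2, 5)


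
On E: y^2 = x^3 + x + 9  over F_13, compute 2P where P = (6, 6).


Doubling: s = (3 x1^2 + a) / (2 y1)
s = (3*6^2 + 1) / (2*6) mod 13 = 8
x3 = s^2 - 2 x1 mod 13 = 8^2 - 2*6 = 0
y3 = s (x1 - x3) - y1 mod 13 = 8 * (6 - 0) - 6 = 3

2P = (0, 3)


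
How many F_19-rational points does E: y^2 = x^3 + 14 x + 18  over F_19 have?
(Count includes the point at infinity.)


For each x in F_19, count y with y^2 = x^3 + 14 x + 18 mod 19:
  x = 2: RHS = 16, y in [4, 15]  -> 2 point(s)
  x = 3: RHS = 11, y in [7, 12]  -> 2 point(s)
  x = 4: RHS = 5, y in [9, 10]  -> 2 point(s)
  x = 5: RHS = 4, y in [2, 17]  -> 2 point(s)
  x = 16: RHS = 6, y in [5, 14]  -> 2 point(s)
  x = 17: RHS = 1, y in [1, 18]  -> 2 point(s)
Affine points: 12. Add the point at infinity: total = 13.

#E(F_19) = 13


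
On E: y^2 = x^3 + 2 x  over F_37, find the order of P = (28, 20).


Compute successive multiples of P until we hit O:
  1P = (28, 20)
  2P = (11, 24)
  3P = (1, 15)
  4P = (36, 21)
  5P = (21, 4)
  6P = (34, 35)
  7P = (9, 9)
  8P = (3, 12)
  ... (continuing to 25P)
  25P = O

ord(P) = 25


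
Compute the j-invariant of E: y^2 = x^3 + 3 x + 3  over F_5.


Delta = -16(4 a^3 + 27 b^2) mod 5 = 4
-1728 * (4 a)^3 = -1728 * (4*3)^3 mod 5 = 1
j = 1 * 4^(-1) mod 5 = 4

j = 4 (mod 5)


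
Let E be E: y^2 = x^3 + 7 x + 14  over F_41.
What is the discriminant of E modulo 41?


4 a^3 + 27 b^2 = 4*7^3 + 27*14^2 = 1372 + 5292 = 6664
Delta = -16 * (6664) = -106624
Delta mod 41 = 17

Delta = 17 (mod 41)


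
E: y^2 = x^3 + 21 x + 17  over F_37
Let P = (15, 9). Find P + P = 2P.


Doubling: s = (3 x1^2 + a) / (2 y1)
s = (3*15^2 + 21) / (2*9) mod 37 = 14
x3 = s^2 - 2 x1 mod 37 = 14^2 - 2*15 = 18
y3 = s (x1 - x3) - y1 mod 37 = 14 * (15 - 18) - 9 = 23

2P = (18, 23)


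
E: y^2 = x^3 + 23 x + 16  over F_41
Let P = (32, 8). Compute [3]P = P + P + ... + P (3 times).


k = 3 = 11_2 (binary, LSB first: 11)
Double-and-add from P = (32, 8):
  bit 0 = 1: acc = O + (32, 8) = (32, 8)
  bit 1 = 1: acc = (32, 8) + (17, 21) = (23, 17)

3P = (23, 17)


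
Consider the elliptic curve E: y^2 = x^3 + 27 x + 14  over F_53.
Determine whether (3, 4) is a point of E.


Check whether y^2 = x^3 + 27 x + 14 (mod 53) for (x, y) = (3, 4).
LHS: y^2 = 4^2 mod 53 = 16
RHS: x^3 + 27 x + 14 = 3^3 + 27*3 + 14 mod 53 = 16
LHS = RHS

Yes, on the curve


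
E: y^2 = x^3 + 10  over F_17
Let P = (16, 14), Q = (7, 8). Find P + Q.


P != Q, so use the chord formula.
s = (y2 - y1) / (x2 - x1) = (11) / (8) mod 17 = 12
x3 = s^2 - x1 - x2 mod 17 = 12^2 - 16 - 7 = 2
y3 = s (x1 - x3) - y1 mod 17 = 12 * (16 - 2) - 14 = 1

P + Q = (2, 1)


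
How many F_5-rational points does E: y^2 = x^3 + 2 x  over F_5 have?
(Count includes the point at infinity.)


For each x in F_5, count y with y^2 = x^3 + 2 x + 0 mod 5:
  x = 0: RHS = 0, y in [0]  -> 1 point(s)
Affine points: 1. Add the point at infinity: total = 2.

#E(F_5) = 2


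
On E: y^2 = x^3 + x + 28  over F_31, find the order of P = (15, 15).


Compute successive multiples of P until we hit O:
  1P = (15, 15)
  2P = (6, 8)
  3P = (24, 9)
  4P = (20, 9)
  5P = (21, 17)
  6P = (2, 10)
  7P = (18, 22)
  8P = (0, 20)
  ... (continuing to 23P)
  23P = O

ord(P) = 23


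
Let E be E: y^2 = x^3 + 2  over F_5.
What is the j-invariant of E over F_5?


Delta = -16(4 a^3 + 27 b^2) mod 5 = 2
-1728 * (4 a)^3 = -1728 * (4*0)^3 mod 5 = 0
j = 0 * 2^(-1) mod 5 = 0

j = 0 (mod 5)


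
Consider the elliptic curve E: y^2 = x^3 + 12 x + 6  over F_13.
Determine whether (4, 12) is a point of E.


Check whether y^2 = x^3 + 12 x + 6 (mod 13) for (x, y) = (4, 12).
LHS: y^2 = 12^2 mod 13 = 1
RHS: x^3 + 12 x + 6 = 4^3 + 12*4 + 6 mod 13 = 1
LHS = RHS

Yes, on the curve


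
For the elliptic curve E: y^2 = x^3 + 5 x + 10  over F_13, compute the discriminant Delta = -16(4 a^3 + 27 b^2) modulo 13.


4 a^3 + 27 b^2 = 4*5^3 + 27*10^2 = 500 + 2700 = 3200
Delta = -16 * (3200) = -51200
Delta mod 13 = 7

Delta = 7 (mod 13)


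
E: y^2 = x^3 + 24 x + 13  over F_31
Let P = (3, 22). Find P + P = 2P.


Doubling: s = (3 x1^2 + a) / (2 y1)
s = (3*3^2 + 24) / (2*22) mod 31 = 23
x3 = s^2 - 2 x1 mod 31 = 23^2 - 2*3 = 27
y3 = s (x1 - x3) - y1 mod 31 = 23 * (3 - 27) - 22 = 15

2P = (27, 15)


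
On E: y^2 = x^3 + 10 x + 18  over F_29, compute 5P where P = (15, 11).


k = 5 = 101_2 (binary, LSB first: 101)
Double-and-add from P = (15, 11):
  bit 0 = 1: acc = O + (15, 11) = (15, 11)
  bit 1 = 0: acc unchanged = (15, 11)
  bit 2 = 1: acc = (15, 11) + (10, 25) = (13, 24)

5P = (13, 24)


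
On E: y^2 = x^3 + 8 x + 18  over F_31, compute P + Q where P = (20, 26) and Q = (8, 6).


P != Q, so use the chord formula.
s = (y2 - y1) / (x2 - x1) = (11) / (19) mod 31 = 12
x3 = s^2 - x1 - x2 mod 31 = 12^2 - 20 - 8 = 23
y3 = s (x1 - x3) - y1 mod 31 = 12 * (20 - 23) - 26 = 0

P + Q = (23, 0)


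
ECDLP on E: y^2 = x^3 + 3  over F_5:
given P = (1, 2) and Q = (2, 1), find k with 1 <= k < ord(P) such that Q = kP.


Enumerate multiples of P until we hit Q = (2, 1):
  1P = (1, 2)
  2P = (2, 1)
Match found at i = 2.

k = 2


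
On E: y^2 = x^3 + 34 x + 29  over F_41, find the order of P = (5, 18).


Compute successive multiples of P until we hit O:
  1P = (5, 18)
  2P = (29, 5)
  3P = (30, 28)
  4P = (16, 35)
  5P = (19, 20)
  6P = (12, 22)
  7P = (26, 11)
  8P = (1, 8)
  ... (continuing to 20P)
  20P = O

ord(P) = 20


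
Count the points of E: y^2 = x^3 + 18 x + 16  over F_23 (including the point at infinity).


For each x in F_23, count y with y^2 = x^3 + 18 x + 16 mod 23:
  x = 0: RHS = 16, y in [4, 19]  -> 2 point(s)
  x = 1: RHS = 12, y in [9, 14]  -> 2 point(s)
  x = 5: RHS = 1, y in [1, 22]  -> 2 point(s)
  x = 6: RHS = 18, y in [8, 15]  -> 2 point(s)
  x = 7: RHS = 2, y in [5, 18]  -> 2 point(s)
  x = 10: RHS = 0, y in [0]  -> 1 point(s)
  x = 11: RHS = 4, y in [2, 21]  -> 2 point(s)
  x = 13: RHS = 9, y in [3, 20]  -> 2 point(s)
  x = 15: RHS = 4, y in [2, 21]  -> 2 point(s)
  x = 18: RHS = 8, y in [10, 13]  -> 2 point(s)
  x = 19: RHS = 18, y in [8, 15]  -> 2 point(s)
  x = 20: RHS = 4, y in [2, 21]  -> 2 point(s)
  x = 21: RHS = 18, y in [8, 15]  -> 2 point(s)
Affine points: 25. Add the point at infinity: total = 26.

#E(F_23) = 26


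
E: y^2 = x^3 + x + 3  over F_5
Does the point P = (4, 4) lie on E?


Check whether y^2 = x^3 + 1 x + 3 (mod 5) for (x, y) = (4, 4).
LHS: y^2 = 4^2 mod 5 = 1
RHS: x^3 + 1 x + 3 = 4^3 + 1*4 + 3 mod 5 = 1
LHS = RHS

Yes, on the curve


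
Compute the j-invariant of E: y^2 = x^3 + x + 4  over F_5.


Delta = -16(4 a^3 + 27 b^2) mod 5 = 4
-1728 * (4 a)^3 = -1728 * (4*1)^3 mod 5 = 3
j = 3 * 4^(-1) mod 5 = 2

j = 2 (mod 5)


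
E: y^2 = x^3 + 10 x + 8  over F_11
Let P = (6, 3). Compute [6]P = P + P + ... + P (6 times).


k = 6 = 110_2 (binary, LSB first: 011)
Double-and-add from P = (6, 3):
  bit 0 = 0: acc unchanged = O
  bit 1 = 1: acc = O + (2, 6) = (2, 6)
  bit 2 = 1: acc = (2, 6) + (7, 5) = (6, 8)

6P = (6, 8)


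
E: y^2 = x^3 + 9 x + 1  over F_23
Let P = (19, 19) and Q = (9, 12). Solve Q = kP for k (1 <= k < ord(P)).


Enumerate multiples of P until we hit Q = (9, 12):
  1P = (19, 19)
  2P = (16, 20)
  3P = (6, 15)
  4P = (0, 1)
  5P = (7, 19)
  6P = (20, 4)
  7P = (2, 2)
  8P = (3, 20)
  9P = (9, 12)
Match found at i = 9.

k = 9


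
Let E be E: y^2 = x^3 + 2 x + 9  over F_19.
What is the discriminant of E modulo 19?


4 a^3 + 27 b^2 = 4*2^3 + 27*9^2 = 32 + 2187 = 2219
Delta = -16 * (2219) = -35504
Delta mod 19 = 7

Delta = 7 (mod 19)


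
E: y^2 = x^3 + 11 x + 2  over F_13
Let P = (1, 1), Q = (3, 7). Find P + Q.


P != Q, so use the chord formula.
s = (y2 - y1) / (x2 - x1) = (6) / (2) mod 13 = 3
x3 = s^2 - x1 - x2 mod 13 = 3^2 - 1 - 3 = 5
y3 = s (x1 - x3) - y1 mod 13 = 3 * (1 - 5) - 1 = 0

P + Q = (5, 0)


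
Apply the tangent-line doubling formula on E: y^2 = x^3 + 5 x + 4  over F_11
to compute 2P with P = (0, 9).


Doubling: s = (3 x1^2 + a) / (2 y1)
s = (3*0^2 + 5) / (2*9) mod 11 = 7
x3 = s^2 - 2 x1 mod 11 = 7^2 - 2*0 = 5
y3 = s (x1 - x3) - y1 mod 11 = 7 * (0 - 5) - 9 = 0

2P = (5, 0)


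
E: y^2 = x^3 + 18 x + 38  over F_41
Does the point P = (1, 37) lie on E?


Check whether y^2 = x^3 + 18 x + 38 (mod 41) for (x, y) = (1, 37).
LHS: y^2 = 37^2 mod 41 = 16
RHS: x^3 + 18 x + 38 = 1^3 + 18*1 + 38 mod 41 = 16
LHS = RHS

Yes, on the curve


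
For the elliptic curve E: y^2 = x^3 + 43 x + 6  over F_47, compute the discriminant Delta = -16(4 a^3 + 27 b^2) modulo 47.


4 a^3 + 27 b^2 = 4*43^3 + 27*6^2 = 318028 + 972 = 319000
Delta = -16 * (319000) = -5104000
Delta mod 47 = 12

Delta = 12 (mod 47)


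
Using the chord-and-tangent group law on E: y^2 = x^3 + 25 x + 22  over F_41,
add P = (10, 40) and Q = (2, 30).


P != Q, so use the chord formula.
s = (y2 - y1) / (x2 - x1) = (31) / (33) mod 41 = 32
x3 = s^2 - x1 - x2 mod 41 = 32^2 - 10 - 2 = 28
y3 = s (x1 - x3) - y1 mod 41 = 32 * (10 - 28) - 40 = 40

P + Q = (28, 40)


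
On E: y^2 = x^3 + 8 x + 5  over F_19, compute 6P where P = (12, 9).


k = 6 = 110_2 (binary, LSB first: 011)
Double-and-add from P = (12, 9):
  bit 0 = 0: acc unchanged = O
  bit 1 = 1: acc = O + (4, 5) = (4, 5)
  bit 2 = 1: acc = (4, 5) + (15, 17) = (7, 9)

6P = (7, 9)


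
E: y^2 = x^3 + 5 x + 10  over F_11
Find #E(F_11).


For each x in F_11, count y with y^2 = x^3 + 5 x + 10 mod 11:
  x = 1: RHS = 5, y in [4, 7]  -> 2 point(s)
  x = 6: RHS = 3, y in [5, 6]  -> 2 point(s)
  x = 7: RHS = 3, y in [5, 6]  -> 2 point(s)
  x = 8: RHS = 1, y in [1, 10]  -> 2 point(s)
  x = 9: RHS = 3, y in [5, 6]  -> 2 point(s)
  x = 10: RHS = 4, y in [2, 9]  -> 2 point(s)
Affine points: 12. Add the point at infinity: total = 13.

#E(F_11) = 13


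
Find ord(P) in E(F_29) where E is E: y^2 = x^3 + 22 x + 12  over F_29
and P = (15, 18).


Compute successive multiples of P until we hit O:
  1P = (15, 18)
  2P = (15, 11)
  3P = O

ord(P) = 3


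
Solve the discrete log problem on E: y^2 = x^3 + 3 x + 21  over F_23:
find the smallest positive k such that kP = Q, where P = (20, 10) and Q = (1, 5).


Enumerate multiples of P until we hit Q = (1, 5):
  1P = (20, 10)
  2P = (14, 22)
  3P = (16, 5)
  4P = (13, 16)
  5P = (2, 14)
  6P = (9, 8)
  7P = (10, 19)
  8P = (6, 5)
  9P = (1, 5)
Match found at i = 9.

k = 9


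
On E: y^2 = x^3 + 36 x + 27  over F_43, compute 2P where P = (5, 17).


Doubling: s = (3 x1^2 + a) / (2 y1)
s = (3*5^2 + 36) / (2*17) mod 43 = 2
x3 = s^2 - 2 x1 mod 43 = 2^2 - 2*5 = 37
y3 = s (x1 - x3) - y1 mod 43 = 2 * (5 - 37) - 17 = 5

2P = (37, 5)


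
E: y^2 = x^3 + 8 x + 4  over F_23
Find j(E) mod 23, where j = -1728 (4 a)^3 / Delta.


Delta = -16(4 a^3 + 27 b^2) mod 23 = 18
-1728 * (4 a)^3 = -1728 * (4*8)^3 mod 23 = 21
j = 21 * 18^(-1) mod 23 = 5

j = 5 (mod 23)


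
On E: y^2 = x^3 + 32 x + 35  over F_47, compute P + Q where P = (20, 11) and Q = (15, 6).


P != Q, so use the chord formula.
s = (y2 - y1) / (x2 - x1) = (42) / (42) mod 47 = 1
x3 = s^2 - x1 - x2 mod 47 = 1^2 - 20 - 15 = 13
y3 = s (x1 - x3) - y1 mod 47 = 1 * (20 - 13) - 11 = 43

P + Q = (13, 43)


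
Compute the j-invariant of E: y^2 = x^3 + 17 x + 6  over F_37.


Delta = -16(4 a^3 + 27 b^2) mod 37 = 19
-1728 * (4 a)^3 = -1728 * (4*17)^3 mod 37 = 29
j = 29 * 19^(-1) mod 37 = 21

j = 21 (mod 37)


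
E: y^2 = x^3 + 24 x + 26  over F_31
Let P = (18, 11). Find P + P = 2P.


Doubling: s = (3 x1^2 + a) / (2 y1)
s = (3*18^2 + 24) / (2*11) mod 31 = 3
x3 = s^2 - 2 x1 mod 31 = 3^2 - 2*18 = 4
y3 = s (x1 - x3) - y1 mod 31 = 3 * (18 - 4) - 11 = 0

2P = (4, 0)


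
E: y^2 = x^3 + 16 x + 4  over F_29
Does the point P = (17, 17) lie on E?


Check whether y^2 = x^3 + 16 x + 4 (mod 29) for (x, y) = (17, 17).
LHS: y^2 = 17^2 mod 29 = 28
RHS: x^3 + 16 x + 4 = 17^3 + 16*17 + 4 mod 29 = 27
LHS != RHS

No, not on the curve


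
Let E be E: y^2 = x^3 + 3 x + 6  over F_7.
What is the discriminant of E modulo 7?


4 a^3 + 27 b^2 = 4*3^3 + 27*6^2 = 108 + 972 = 1080
Delta = -16 * (1080) = -17280
Delta mod 7 = 3

Delta = 3 (mod 7)


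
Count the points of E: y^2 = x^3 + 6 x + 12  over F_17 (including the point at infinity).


For each x in F_17, count y with y^2 = x^3 + 6 x + 12 mod 17:
  x = 1: RHS = 2, y in [6, 11]  -> 2 point(s)
  x = 2: RHS = 15, y in [7, 10]  -> 2 point(s)
  x = 4: RHS = 15, y in [7, 10]  -> 2 point(s)
  x = 6: RHS = 9, y in [3, 14]  -> 2 point(s)
  x = 9: RHS = 13, y in [8, 9]  -> 2 point(s)
  x = 10: RHS = 1, y in [1, 16]  -> 2 point(s)
  x = 11: RHS = 15, y in [7, 10]  -> 2 point(s)
  x = 13: RHS = 9, y in [3, 14]  -> 2 point(s)
  x = 14: RHS = 1, y in [1, 16]  -> 2 point(s)
  x = 15: RHS = 9, y in [3, 14]  -> 2 point(s)
Affine points: 20. Add the point at infinity: total = 21.

#E(F_17) = 21


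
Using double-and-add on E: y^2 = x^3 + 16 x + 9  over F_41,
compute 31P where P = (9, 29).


k = 31 = 11111_2 (binary, LSB first: 11111)
Double-and-add from P = (9, 29):
  bit 0 = 1: acc = O + (9, 29) = (9, 29)
  bit 1 = 1: acc = (9, 29) + (5, 3) = (18, 15)
  bit 2 = 1: acc = (18, 15) + (23, 11) = (40, 19)
  bit 3 = 1: acc = (40, 19) + (34, 28) = (0, 3)
  bit 4 = 1: acc = (0, 3) + (12, 17) = (11, 32)

31P = (11, 32)


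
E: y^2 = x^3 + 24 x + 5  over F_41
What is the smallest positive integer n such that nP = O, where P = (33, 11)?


Compute successive multiples of P until we hit O:
  1P = (33, 11)
  2P = (6, 23)
  3P = (27, 0)
  4P = (6, 18)
  5P = (33, 30)
  6P = O

ord(P) = 6


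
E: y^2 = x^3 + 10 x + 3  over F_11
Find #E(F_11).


For each x in F_11, count y with y^2 = x^3 + 10 x + 3 mod 11:
  x = 0: RHS = 3, y in [5, 6]  -> 2 point(s)
  x = 1: RHS = 3, y in [5, 6]  -> 2 point(s)
  x = 2: RHS = 9, y in [3, 8]  -> 2 point(s)
  x = 3: RHS = 5, y in [4, 7]  -> 2 point(s)
  x = 6: RHS = 4, y in [2, 9]  -> 2 point(s)
  x = 7: RHS = 9, y in [3, 8]  -> 2 point(s)
  x = 8: RHS = 1, y in [1, 10]  -> 2 point(s)
  x = 10: RHS = 3, y in [5, 6]  -> 2 point(s)
Affine points: 16. Add the point at infinity: total = 17.

#E(F_11) = 17


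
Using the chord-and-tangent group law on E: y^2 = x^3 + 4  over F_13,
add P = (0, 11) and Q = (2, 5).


P != Q, so use the chord formula.
s = (y2 - y1) / (x2 - x1) = (7) / (2) mod 13 = 10
x3 = s^2 - x1 - x2 mod 13 = 10^2 - 0 - 2 = 7
y3 = s (x1 - x3) - y1 mod 13 = 10 * (0 - 7) - 11 = 10

P + Q = (7, 10)


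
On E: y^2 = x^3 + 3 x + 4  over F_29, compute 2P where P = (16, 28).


k = 2 = 10_2 (binary, LSB first: 01)
Double-and-add from P = (16, 28):
  bit 0 = 0: acc unchanged = O
  bit 1 = 1: acc = O + (4, 15) = (4, 15)

2P = (4, 15)


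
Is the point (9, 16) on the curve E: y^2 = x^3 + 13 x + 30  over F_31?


Check whether y^2 = x^3 + 13 x + 30 (mod 31) for (x, y) = (9, 16).
LHS: y^2 = 16^2 mod 31 = 8
RHS: x^3 + 13 x + 30 = 9^3 + 13*9 + 30 mod 31 = 8
LHS = RHS

Yes, on the curve


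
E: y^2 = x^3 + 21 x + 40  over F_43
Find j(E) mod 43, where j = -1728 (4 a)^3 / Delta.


Delta = -16(4 a^3 + 27 b^2) mod 43 = 33
-1728 * (4 a)^3 = -1728 * (4*21)^3 mod 43 = 21
j = 21 * 33^(-1) mod 43 = 28

j = 28 (mod 43)


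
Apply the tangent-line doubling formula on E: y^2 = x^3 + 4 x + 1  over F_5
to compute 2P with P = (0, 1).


Doubling: s = (3 x1^2 + a) / (2 y1)
s = (3*0^2 + 4) / (2*1) mod 5 = 2
x3 = s^2 - 2 x1 mod 5 = 2^2 - 2*0 = 4
y3 = s (x1 - x3) - y1 mod 5 = 2 * (0 - 4) - 1 = 1

2P = (4, 1)


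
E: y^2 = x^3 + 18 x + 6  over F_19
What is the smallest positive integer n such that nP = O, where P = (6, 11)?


Compute successive multiples of P until we hit O:
  1P = (6, 11)
  2P = (4, 16)
  3P = (1, 5)
  4P = (18, 5)
  5P = (0, 5)
  6P = (14, 0)
  7P = (0, 14)
  8P = (18, 14)
  ... (continuing to 12P)
  12P = O

ord(P) = 12


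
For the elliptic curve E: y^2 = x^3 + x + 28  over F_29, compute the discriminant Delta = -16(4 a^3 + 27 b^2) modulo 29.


4 a^3 + 27 b^2 = 4*1^3 + 27*28^2 = 4 + 21168 = 21172
Delta = -16 * (21172) = -338752
Delta mod 29 = 26

Delta = 26 (mod 29)


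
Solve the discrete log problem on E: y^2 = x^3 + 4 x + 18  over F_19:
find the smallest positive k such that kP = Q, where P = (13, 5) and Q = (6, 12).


Enumerate multiples of P until we hit Q = (6, 12):
  1P = (13, 5)
  2P = (9, 17)
  3P = (6, 12)
Match found at i = 3.

k = 3


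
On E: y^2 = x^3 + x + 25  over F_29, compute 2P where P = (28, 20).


Doubling: s = (3 x1^2 + a) / (2 y1)
s = (3*28^2 + 1) / (2*20) mod 29 = 3
x3 = s^2 - 2 x1 mod 29 = 3^2 - 2*28 = 11
y3 = s (x1 - x3) - y1 mod 29 = 3 * (28 - 11) - 20 = 2

2P = (11, 2)


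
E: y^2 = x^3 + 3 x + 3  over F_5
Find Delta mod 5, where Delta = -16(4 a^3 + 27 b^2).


4 a^3 + 27 b^2 = 4*3^3 + 27*3^2 = 108 + 243 = 351
Delta = -16 * (351) = -5616
Delta mod 5 = 4

Delta = 4 (mod 5)


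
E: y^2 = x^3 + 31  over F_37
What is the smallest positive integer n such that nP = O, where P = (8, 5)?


Compute successive multiples of P until we hit O:
  1P = (8, 5)
  2P = (30, 24)
  3P = (33, 2)
  4P = (3, 24)
  5P = (36, 20)
  6P = (4, 13)
  7P = (29, 0)
  8P = (4, 24)
  ... (continuing to 14P)
  14P = O

ord(P) = 14


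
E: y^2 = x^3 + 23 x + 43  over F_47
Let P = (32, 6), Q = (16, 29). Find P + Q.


P != Q, so use the chord formula.
s = (y2 - y1) / (x2 - x1) = (23) / (31) mod 47 = 25
x3 = s^2 - x1 - x2 mod 47 = 25^2 - 32 - 16 = 13
y3 = s (x1 - x3) - y1 mod 47 = 25 * (32 - 13) - 6 = 46

P + Q = (13, 46)


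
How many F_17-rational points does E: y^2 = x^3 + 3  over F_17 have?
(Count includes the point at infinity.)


For each x in F_17, count y with y^2 = x^3 + 0 x + 3 mod 17:
  x = 1: RHS = 4, y in [2, 15]  -> 2 point(s)
  x = 3: RHS = 13, y in [8, 9]  -> 2 point(s)
  x = 4: RHS = 16, y in [4, 13]  -> 2 point(s)
  x = 5: RHS = 9, y in [3, 14]  -> 2 point(s)
  x = 6: RHS = 15, y in [7, 10]  -> 2 point(s)
  x = 9: RHS = 1, y in [1, 16]  -> 2 point(s)
  x = 10: RHS = 0, y in [0]  -> 1 point(s)
  x = 11: RHS = 8, y in [5, 12]  -> 2 point(s)
  x = 16: RHS = 2, y in [6, 11]  -> 2 point(s)
Affine points: 17. Add the point at infinity: total = 18.

#E(F_17) = 18


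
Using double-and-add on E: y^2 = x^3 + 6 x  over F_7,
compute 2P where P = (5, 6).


k = 2 = 10_2 (binary, LSB first: 01)
Double-and-add from P = (5, 6):
  bit 0 = 0: acc unchanged = O
  bit 1 = 1: acc = O + (1, 0) = (1, 0)

2P = (1, 0)


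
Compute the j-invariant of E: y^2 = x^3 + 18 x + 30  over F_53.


Delta = -16(4 a^3 + 27 b^2) mod 53 = 39
-1728 * (4 a)^3 = -1728 * (4*18)^3 mod 53 = 38
j = 38 * 39^(-1) mod 53 = 20

j = 20 (mod 53)


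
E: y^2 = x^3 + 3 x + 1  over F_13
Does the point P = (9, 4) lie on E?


Check whether y^2 = x^3 + 3 x + 1 (mod 13) for (x, y) = (9, 4).
LHS: y^2 = 4^2 mod 13 = 3
RHS: x^3 + 3 x + 1 = 9^3 + 3*9 + 1 mod 13 = 3
LHS = RHS

Yes, on the curve


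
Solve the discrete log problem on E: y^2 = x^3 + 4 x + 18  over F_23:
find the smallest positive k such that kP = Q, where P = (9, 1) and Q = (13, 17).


Enumerate multiples of P until we hit Q = (13, 17):
  1P = (9, 1)
  2P = (14, 14)
  3P = (4, 12)
  4P = (13, 17)
Match found at i = 4.

k = 4


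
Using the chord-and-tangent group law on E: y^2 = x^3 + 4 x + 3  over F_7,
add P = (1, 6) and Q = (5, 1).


P != Q, so use the chord formula.
s = (y2 - y1) / (x2 - x1) = (2) / (4) mod 7 = 4
x3 = s^2 - x1 - x2 mod 7 = 4^2 - 1 - 5 = 3
y3 = s (x1 - x3) - y1 mod 7 = 4 * (1 - 3) - 6 = 0

P + Q = (3, 0)


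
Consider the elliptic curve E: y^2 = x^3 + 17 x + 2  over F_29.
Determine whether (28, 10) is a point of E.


Check whether y^2 = x^3 + 17 x + 2 (mod 29) for (x, y) = (28, 10).
LHS: y^2 = 10^2 mod 29 = 13
RHS: x^3 + 17 x + 2 = 28^3 + 17*28 + 2 mod 29 = 13
LHS = RHS

Yes, on the curve


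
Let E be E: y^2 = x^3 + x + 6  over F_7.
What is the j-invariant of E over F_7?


Delta = -16(4 a^3 + 27 b^2) mod 7 = 1
-1728 * (4 a)^3 = -1728 * (4*1)^3 mod 7 = 1
j = 1 * 1^(-1) mod 7 = 1

j = 1 (mod 7)


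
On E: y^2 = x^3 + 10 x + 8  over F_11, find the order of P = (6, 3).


Compute successive multiples of P until we hit O:
  1P = (6, 3)
  2P = (2, 6)
  3P = (7, 6)
  4P = (7, 5)
  5P = (2, 5)
  6P = (6, 8)
  7P = O

ord(P) = 7


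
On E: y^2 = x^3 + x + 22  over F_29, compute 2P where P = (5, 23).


Doubling: s = (3 x1^2 + a) / (2 y1)
s = (3*5^2 + 1) / (2*23) mod 29 = 13
x3 = s^2 - 2 x1 mod 29 = 13^2 - 2*5 = 14
y3 = s (x1 - x3) - y1 mod 29 = 13 * (5 - 14) - 23 = 5

2P = (14, 5)


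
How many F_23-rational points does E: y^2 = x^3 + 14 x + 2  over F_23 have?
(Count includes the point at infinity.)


For each x in F_23, count y with y^2 = x^3 + 14 x + 2 mod 23:
  x = 0: RHS = 2, y in [5, 18]  -> 2 point(s)
  x = 3: RHS = 2, y in [5, 18]  -> 2 point(s)
  x = 5: RHS = 13, y in [6, 17]  -> 2 point(s)
  x = 6: RHS = 3, y in [7, 16]  -> 2 point(s)
  x = 7: RHS = 6, y in [11, 12]  -> 2 point(s)
  x = 9: RHS = 6, y in [11, 12]  -> 2 point(s)
  x = 12: RHS = 12, y in [9, 14]  -> 2 point(s)
  x = 13: RHS = 12, y in [9, 14]  -> 2 point(s)
  x = 17: RHS = 1, y in [1, 22]  -> 2 point(s)
  x = 20: RHS = 2, y in [5, 18]  -> 2 point(s)
  x = 21: RHS = 12, y in [9, 14]  -> 2 point(s)
Affine points: 22. Add the point at infinity: total = 23.

#E(F_23) = 23


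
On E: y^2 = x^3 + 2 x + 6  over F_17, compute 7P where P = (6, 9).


k = 7 = 111_2 (binary, LSB first: 111)
Double-and-add from P = (6, 9):
  bit 0 = 1: acc = O + (6, 9) = (6, 9)
  bit 1 = 1: acc = (6, 9) + (1, 14) = (11, 13)
  bit 2 = 1: acc = (11, 13) + (2, 1) = (2, 16)

7P = (2, 16)


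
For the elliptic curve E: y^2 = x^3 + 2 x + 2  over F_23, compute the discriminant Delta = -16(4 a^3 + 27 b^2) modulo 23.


4 a^3 + 27 b^2 = 4*2^3 + 27*2^2 = 32 + 108 = 140
Delta = -16 * (140) = -2240
Delta mod 23 = 14

Delta = 14 (mod 23)


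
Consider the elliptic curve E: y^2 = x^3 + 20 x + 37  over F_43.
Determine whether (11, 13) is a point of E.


Check whether y^2 = x^3 + 20 x + 37 (mod 43) for (x, y) = (11, 13).
LHS: y^2 = 13^2 mod 43 = 40
RHS: x^3 + 20 x + 37 = 11^3 + 20*11 + 37 mod 43 = 40
LHS = RHS

Yes, on the curve


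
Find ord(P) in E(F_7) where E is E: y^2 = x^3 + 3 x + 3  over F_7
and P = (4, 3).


Compute successive multiples of P until we hit O:
  1P = (4, 3)
  2P = (3, 2)
  3P = (1, 0)
  4P = (3, 5)
  5P = (4, 4)
  6P = O

ord(P) = 6


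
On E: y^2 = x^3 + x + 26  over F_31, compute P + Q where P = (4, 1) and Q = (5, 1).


P != Q, so use the chord formula.
s = (y2 - y1) / (x2 - x1) = (0) / (1) mod 31 = 0
x3 = s^2 - x1 - x2 mod 31 = 0^2 - 4 - 5 = 22
y3 = s (x1 - x3) - y1 mod 31 = 0 * (4 - 22) - 1 = 30

P + Q = (22, 30)


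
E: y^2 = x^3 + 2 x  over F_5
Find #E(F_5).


For each x in F_5, count y with y^2 = x^3 + 2 x + 0 mod 5:
  x = 0: RHS = 0, y in [0]  -> 1 point(s)
Affine points: 1. Add the point at infinity: total = 2.

#E(F_5) = 2


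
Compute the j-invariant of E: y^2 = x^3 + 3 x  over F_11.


Delta = -16(4 a^3 + 27 b^2) mod 11 = 10
-1728 * (4 a)^3 = -1728 * (4*3)^3 mod 11 = 10
j = 10 * 10^(-1) mod 11 = 1

j = 1 (mod 11)


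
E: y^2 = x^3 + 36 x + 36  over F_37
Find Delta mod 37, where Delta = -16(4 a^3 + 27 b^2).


4 a^3 + 27 b^2 = 4*36^3 + 27*36^2 = 186624 + 34992 = 221616
Delta = -16 * (221616) = -3545856
Delta mod 37 = 2

Delta = 2 (mod 37)


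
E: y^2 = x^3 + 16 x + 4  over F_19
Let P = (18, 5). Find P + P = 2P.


Doubling: s = (3 x1^2 + a) / (2 y1)
s = (3*18^2 + 16) / (2*5) mod 19 = 0
x3 = s^2 - 2 x1 mod 19 = 0^2 - 2*18 = 2
y3 = s (x1 - x3) - y1 mod 19 = 0 * (18 - 2) - 5 = 14

2P = (2, 14)


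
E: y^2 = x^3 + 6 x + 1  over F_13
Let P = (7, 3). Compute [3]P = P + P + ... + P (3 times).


k = 3 = 11_2 (binary, LSB first: 11)
Double-and-add from P = (7, 3):
  bit 0 = 1: acc = O + (7, 3) = (7, 3)
  bit 1 = 1: acc = (7, 3) + (9, 11) = (0, 12)

3P = (0, 12)


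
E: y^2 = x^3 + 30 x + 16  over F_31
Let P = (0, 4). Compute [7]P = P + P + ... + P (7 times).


k = 7 = 111_2 (binary, LSB first: 111)
Double-and-add from P = (0, 4):
  bit 0 = 1: acc = O + (0, 4) = (0, 4)
  bit 1 = 1: acc = (0, 4) + (16, 29) = (4, 13)
  bit 2 = 1: acc = (4, 13) + (3, 28) = (1, 4)

7P = (1, 4)


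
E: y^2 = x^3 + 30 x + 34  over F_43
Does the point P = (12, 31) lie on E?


Check whether y^2 = x^3 + 30 x + 34 (mod 43) for (x, y) = (12, 31).
LHS: y^2 = 31^2 mod 43 = 15
RHS: x^3 + 30 x + 34 = 12^3 + 30*12 + 34 mod 43 = 15
LHS = RHS

Yes, on the curve


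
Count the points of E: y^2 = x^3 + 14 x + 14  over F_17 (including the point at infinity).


For each x in F_17, count y with y^2 = x^3 + 14 x + 14 mod 17:
  x = 2: RHS = 16, y in [4, 13]  -> 2 point(s)
  x = 3: RHS = 15, y in [7, 10]  -> 2 point(s)
  x = 4: RHS = 15, y in [7, 10]  -> 2 point(s)
  x = 6: RHS = 8, y in [5, 12]  -> 2 point(s)
  x = 7: RHS = 13, y in [8, 9]  -> 2 point(s)
  x = 8: RHS = 9, y in [3, 14]  -> 2 point(s)
  x = 9: RHS = 2, y in [6, 11]  -> 2 point(s)
  x = 10: RHS = 15, y in [7, 10]  -> 2 point(s)
  x = 13: RHS = 13, y in [8, 9]  -> 2 point(s)
  x = 14: RHS = 13, y in [8, 9]  -> 2 point(s)
  x = 16: RHS = 16, y in [4, 13]  -> 2 point(s)
Affine points: 22. Add the point at infinity: total = 23.

#E(F_17) = 23


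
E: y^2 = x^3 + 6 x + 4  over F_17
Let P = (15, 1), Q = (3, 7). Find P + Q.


P != Q, so use the chord formula.
s = (y2 - y1) / (x2 - x1) = (6) / (5) mod 17 = 8
x3 = s^2 - x1 - x2 mod 17 = 8^2 - 15 - 3 = 12
y3 = s (x1 - x3) - y1 mod 17 = 8 * (15 - 12) - 1 = 6

P + Q = (12, 6)


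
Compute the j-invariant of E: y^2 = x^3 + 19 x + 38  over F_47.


Delta = -16(4 a^3 + 27 b^2) mod 47 = 27
-1728 * (4 a)^3 = -1728 * (4*19)^3 mod 47 = 3
j = 3 * 27^(-1) mod 47 = 21

j = 21 (mod 47)


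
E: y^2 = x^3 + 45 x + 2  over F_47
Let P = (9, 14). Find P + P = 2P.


Doubling: s = (3 x1^2 + a) / (2 y1)
s = (3*9^2 + 45) / (2*14) mod 47 = 17
x3 = s^2 - 2 x1 mod 47 = 17^2 - 2*9 = 36
y3 = s (x1 - x3) - y1 mod 47 = 17 * (9 - 36) - 14 = 44

2P = (36, 44)


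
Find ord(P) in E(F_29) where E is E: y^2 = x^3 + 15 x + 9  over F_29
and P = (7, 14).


Compute successive multiples of P until we hit O:
  1P = (7, 14)
  2P = (14, 18)
  3P = (3, 9)
  4P = (26, 13)
  5P = (5, 21)
  6P = (22, 24)
  7P = (23, 14)
  8P = (28, 15)
  ... (continuing to 17P)
  17P = O

ord(P) = 17


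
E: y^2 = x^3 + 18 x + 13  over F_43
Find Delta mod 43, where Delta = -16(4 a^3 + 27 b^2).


4 a^3 + 27 b^2 = 4*18^3 + 27*13^2 = 23328 + 4563 = 27891
Delta = -16 * (27891) = -446256
Delta mod 43 = 41

Delta = 41 (mod 43)


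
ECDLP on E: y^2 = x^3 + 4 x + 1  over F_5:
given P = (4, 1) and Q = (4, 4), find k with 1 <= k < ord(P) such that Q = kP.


Enumerate multiples of P until we hit Q = (4, 4):
  1P = (4, 1)
  2P = (3, 0)
  3P = (4, 4)
Match found at i = 3.

k = 3


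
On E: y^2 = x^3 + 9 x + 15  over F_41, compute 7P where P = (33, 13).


k = 7 = 111_2 (binary, LSB first: 111)
Double-and-add from P = (33, 13):
  bit 0 = 1: acc = O + (33, 13) = (33, 13)
  bit 1 = 1: acc = (33, 13) + (25, 11) = (1, 36)
  bit 2 = 1: acc = (1, 36) + (11, 25) = (38, 17)

7P = (38, 17)


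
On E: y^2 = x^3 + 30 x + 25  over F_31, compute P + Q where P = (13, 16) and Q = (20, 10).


P != Q, so use the chord formula.
s = (y2 - y1) / (x2 - x1) = (25) / (7) mod 31 = 8
x3 = s^2 - x1 - x2 mod 31 = 8^2 - 13 - 20 = 0
y3 = s (x1 - x3) - y1 mod 31 = 8 * (13 - 0) - 16 = 26

P + Q = (0, 26)


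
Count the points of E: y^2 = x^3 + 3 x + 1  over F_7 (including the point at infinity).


For each x in F_7, count y with y^2 = x^3 + 3 x + 1 mod 7:
  x = 0: RHS = 1, y in [1, 6]  -> 2 point(s)
  x = 2: RHS = 1, y in [1, 6]  -> 2 point(s)
  x = 3: RHS = 2, y in [3, 4]  -> 2 point(s)
  x = 4: RHS = 0, y in [0]  -> 1 point(s)
  x = 5: RHS = 1, y in [1, 6]  -> 2 point(s)
  x = 6: RHS = 4, y in [2, 5]  -> 2 point(s)
Affine points: 11. Add the point at infinity: total = 12.

#E(F_7) = 12


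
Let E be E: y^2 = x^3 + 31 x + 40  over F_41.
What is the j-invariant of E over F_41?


Delta = -16(4 a^3 + 27 b^2) mod 41 = 18
-1728 * (4 a)^3 = -1728 * (4*31)^3 mod 41 = 35
j = 35 * 18^(-1) mod 41 = 27

j = 27 (mod 41)


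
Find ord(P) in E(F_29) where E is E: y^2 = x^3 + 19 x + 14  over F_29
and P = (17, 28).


Compute successive multiples of P until we hit O:
  1P = (17, 28)
  2P = (1, 18)
  3P = (20, 10)
  4P = (28, 9)
  5P = (4, 26)
  6P = (13, 15)
  7P = (15, 22)
  8P = (6, 5)
  ... (continuing to 21P)
  21P = O

ord(P) = 21


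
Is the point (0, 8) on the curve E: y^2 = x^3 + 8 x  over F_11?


Check whether y^2 = x^3 + 8 x + 0 (mod 11) for (x, y) = (0, 8).
LHS: y^2 = 8^2 mod 11 = 9
RHS: x^3 + 8 x + 0 = 0^3 + 8*0 + 0 mod 11 = 0
LHS != RHS

No, not on the curve


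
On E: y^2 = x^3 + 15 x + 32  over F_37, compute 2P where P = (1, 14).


Doubling: s = (3 x1^2 + a) / (2 y1)
s = (3*1^2 + 15) / (2*14) mod 37 = 35
x3 = s^2 - 2 x1 mod 37 = 35^2 - 2*1 = 2
y3 = s (x1 - x3) - y1 mod 37 = 35 * (1 - 2) - 14 = 25

2P = (2, 25)


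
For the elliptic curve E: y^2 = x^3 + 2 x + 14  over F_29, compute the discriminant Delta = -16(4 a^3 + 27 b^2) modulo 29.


4 a^3 + 27 b^2 = 4*2^3 + 27*14^2 = 32 + 5292 = 5324
Delta = -16 * (5324) = -85184
Delta mod 29 = 18

Delta = 18 (mod 29)


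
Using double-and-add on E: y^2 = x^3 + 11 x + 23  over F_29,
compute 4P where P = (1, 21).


k = 4 = 100_2 (binary, LSB first: 001)
Double-and-add from P = (1, 21):
  bit 0 = 0: acc unchanged = O
  bit 1 = 0: acc unchanged = O
  bit 2 = 1: acc = O + (1, 8) = (1, 8)

4P = (1, 8)


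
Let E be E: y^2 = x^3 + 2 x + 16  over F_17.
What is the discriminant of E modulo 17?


4 a^3 + 27 b^2 = 4*2^3 + 27*16^2 = 32 + 6912 = 6944
Delta = -16 * (6944) = -111104
Delta mod 17 = 8

Delta = 8 (mod 17)


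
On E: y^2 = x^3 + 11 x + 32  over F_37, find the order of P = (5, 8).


Compute successive multiples of P until we hit O:
  1P = (5, 8)
  2P = (16, 30)
  3P = (20, 36)
  4P = (2, 5)
  5P = (31, 3)
  6P = (22, 28)
  7P = (11, 35)
  8P = (32, 0)
  ... (continuing to 16P)
  16P = O

ord(P) = 16


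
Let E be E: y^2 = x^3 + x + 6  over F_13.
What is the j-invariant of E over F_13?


Delta = -16(4 a^3 + 27 b^2) mod 13 = 10
-1728 * (4 a)^3 = -1728 * (4*1)^3 mod 13 = 12
j = 12 * 10^(-1) mod 13 = 9

j = 9 (mod 13)


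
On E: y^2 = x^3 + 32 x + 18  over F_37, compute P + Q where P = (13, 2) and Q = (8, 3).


P != Q, so use the chord formula.
s = (y2 - y1) / (x2 - x1) = (1) / (32) mod 37 = 22
x3 = s^2 - x1 - x2 mod 37 = 22^2 - 13 - 8 = 19
y3 = s (x1 - x3) - y1 mod 37 = 22 * (13 - 19) - 2 = 14

P + Q = (19, 14)


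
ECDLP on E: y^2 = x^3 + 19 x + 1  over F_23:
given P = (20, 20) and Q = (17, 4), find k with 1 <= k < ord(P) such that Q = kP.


Enumerate multiples of P until we hit Q = (17, 4):
  1P = (20, 20)
  2P = (6, 3)
  3P = (0, 1)
  4P = (15, 2)
  5P = (12, 18)
  6P = (4, 7)
  7P = (17, 4)
Match found at i = 7.

k = 7


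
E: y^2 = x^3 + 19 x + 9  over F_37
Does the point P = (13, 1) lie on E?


Check whether y^2 = x^3 + 19 x + 9 (mod 37) for (x, y) = (13, 1).
LHS: y^2 = 1^2 mod 37 = 1
RHS: x^3 + 19 x + 9 = 13^3 + 19*13 + 9 mod 37 = 11
LHS != RHS

No, not on the curve


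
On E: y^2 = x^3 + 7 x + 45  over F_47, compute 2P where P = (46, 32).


Doubling: s = (3 x1^2 + a) / (2 y1)
s = (3*46^2 + 7) / (2*32) mod 47 = 31
x3 = s^2 - 2 x1 mod 47 = 31^2 - 2*46 = 23
y3 = s (x1 - x3) - y1 mod 47 = 31 * (46 - 23) - 32 = 23

2P = (23, 23)


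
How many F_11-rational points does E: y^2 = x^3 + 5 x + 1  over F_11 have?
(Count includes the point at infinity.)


For each x in F_11, count y with y^2 = x^3 + 5 x + 1 mod 11:
  x = 0: RHS = 1, y in [1, 10]  -> 2 point(s)
  x = 6: RHS = 5, y in [4, 7]  -> 2 point(s)
  x = 7: RHS = 5, y in [4, 7]  -> 2 point(s)
  x = 8: RHS = 3, y in [5, 6]  -> 2 point(s)
  x = 9: RHS = 5, y in [4, 7]  -> 2 point(s)
Affine points: 10. Add the point at infinity: total = 11.

#E(F_11) = 11


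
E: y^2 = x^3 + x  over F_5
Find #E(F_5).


For each x in F_5, count y with y^2 = x^3 + 1 x + 0 mod 5:
  x = 0: RHS = 0, y in [0]  -> 1 point(s)
  x = 2: RHS = 0, y in [0]  -> 1 point(s)
  x = 3: RHS = 0, y in [0]  -> 1 point(s)
Affine points: 3. Add the point at infinity: total = 4.

#E(F_5) = 4


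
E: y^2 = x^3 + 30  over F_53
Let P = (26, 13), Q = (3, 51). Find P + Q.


P != Q, so use the chord formula.
s = (y2 - y1) / (x2 - x1) = (38) / (30) mod 53 = 26
x3 = s^2 - x1 - x2 mod 53 = 26^2 - 26 - 3 = 11
y3 = s (x1 - x3) - y1 mod 53 = 26 * (26 - 11) - 13 = 6

P + Q = (11, 6)


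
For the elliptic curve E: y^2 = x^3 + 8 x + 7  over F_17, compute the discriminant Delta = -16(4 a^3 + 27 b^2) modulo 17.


4 a^3 + 27 b^2 = 4*8^3 + 27*7^2 = 2048 + 1323 = 3371
Delta = -16 * (3371) = -53936
Delta mod 17 = 5

Delta = 5 (mod 17)


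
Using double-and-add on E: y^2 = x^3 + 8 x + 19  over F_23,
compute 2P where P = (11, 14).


k = 2 = 10_2 (binary, LSB first: 01)
Double-and-add from P = (11, 14):
  bit 0 = 0: acc unchanged = O
  bit 1 = 1: acc = O + (17, 10) = (17, 10)

2P = (17, 10)


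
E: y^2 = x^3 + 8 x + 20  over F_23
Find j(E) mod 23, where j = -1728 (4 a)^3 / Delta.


Delta = -16(4 a^3 + 27 b^2) mod 23 = 6
-1728 * (4 a)^3 = -1728 * (4*8)^3 mod 23 = 21
j = 21 * 6^(-1) mod 23 = 15

j = 15 (mod 23)


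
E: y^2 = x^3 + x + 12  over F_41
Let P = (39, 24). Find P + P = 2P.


Doubling: s = (3 x1^2 + a) / (2 y1)
s = (3*39^2 + 1) / (2*24) mod 41 = 37
x3 = s^2 - 2 x1 mod 41 = 37^2 - 2*39 = 20
y3 = s (x1 - x3) - y1 mod 41 = 37 * (39 - 20) - 24 = 23

2P = (20, 23)


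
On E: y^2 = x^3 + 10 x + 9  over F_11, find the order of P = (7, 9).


Compute successive multiples of P until we hit O:
  1P = (7, 9)
  2P = (1, 3)
  3P = (4, 5)
  4P = (3, 0)
  5P = (4, 6)
  6P = (1, 8)
  7P = (7, 2)
  8P = O

ord(P) = 8


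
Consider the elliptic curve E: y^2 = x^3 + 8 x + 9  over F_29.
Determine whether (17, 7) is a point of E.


Check whether y^2 = x^3 + 8 x + 9 (mod 29) for (x, y) = (17, 7).
LHS: y^2 = 7^2 mod 29 = 20
RHS: x^3 + 8 x + 9 = 17^3 + 8*17 + 9 mod 29 = 12
LHS != RHS

No, not on the curve


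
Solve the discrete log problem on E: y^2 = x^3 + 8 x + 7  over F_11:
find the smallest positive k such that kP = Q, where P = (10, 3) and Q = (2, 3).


Enumerate multiples of P until we hit Q = (2, 3):
  1P = (10, 3)
  2P = (2, 8)
  3P = (3, 5)
  4P = (1, 7)
  5P = (4, 9)
  6P = (9, 7)
  7P = (8, 0)
  8P = (9, 4)
  9P = (4, 2)
  10P = (1, 4)
  11P = (3, 6)
  12P = (2, 3)
Match found at i = 12.

k = 12


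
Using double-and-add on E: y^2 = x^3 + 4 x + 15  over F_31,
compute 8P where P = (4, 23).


k = 8 = 1000_2 (binary, LSB first: 0001)
Double-and-add from P = (4, 23):
  bit 0 = 0: acc unchanged = O
  bit 1 = 0: acc unchanged = O
  bit 2 = 0: acc unchanged = O
  bit 3 = 1: acc = O + (20, 2) = (20, 2)

8P = (20, 2)


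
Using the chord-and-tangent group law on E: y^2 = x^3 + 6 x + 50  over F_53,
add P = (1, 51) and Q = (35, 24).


P != Q, so use the chord formula.
s = (y2 - y1) / (x2 - x1) = (26) / (34) mod 53 = 7
x3 = s^2 - x1 - x2 mod 53 = 7^2 - 1 - 35 = 13
y3 = s (x1 - x3) - y1 mod 53 = 7 * (1 - 13) - 51 = 24

P + Q = (13, 24)


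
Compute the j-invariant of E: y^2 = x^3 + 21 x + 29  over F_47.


Delta = -16(4 a^3 + 27 b^2) mod 47 = 11
-1728 * (4 a)^3 = -1728 * (4*21)^3 mod 47 = 45
j = 45 * 11^(-1) mod 47 = 34

j = 34 (mod 47)


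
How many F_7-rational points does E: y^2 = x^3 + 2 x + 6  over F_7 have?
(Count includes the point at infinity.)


For each x in F_7, count y with y^2 = x^3 + 2 x + 6 mod 7:
  x = 1: RHS = 2, y in [3, 4]  -> 2 point(s)
  x = 2: RHS = 4, y in [2, 5]  -> 2 point(s)
  x = 3: RHS = 4, y in [2, 5]  -> 2 point(s)
  x = 4: RHS = 1, y in [1, 6]  -> 2 point(s)
  x = 5: RHS = 1, y in [1, 6]  -> 2 point(s)
Affine points: 10. Add the point at infinity: total = 11.

#E(F_7) = 11


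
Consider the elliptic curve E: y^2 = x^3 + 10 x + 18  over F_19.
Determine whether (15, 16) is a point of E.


Check whether y^2 = x^3 + 10 x + 18 (mod 19) for (x, y) = (15, 16).
LHS: y^2 = 16^2 mod 19 = 9
RHS: x^3 + 10 x + 18 = 15^3 + 10*15 + 18 mod 19 = 9
LHS = RHS

Yes, on the curve


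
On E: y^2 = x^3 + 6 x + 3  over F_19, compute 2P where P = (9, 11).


Doubling: s = (3 x1^2 + a) / (2 y1)
s = (3*9^2 + 6) / (2*11) mod 19 = 7
x3 = s^2 - 2 x1 mod 19 = 7^2 - 2*9 = 12
y3 = s (x1 - x3) - y1 mod 19 = 7 * (9 - 12) - 11 = 6

2P = (12, 6)


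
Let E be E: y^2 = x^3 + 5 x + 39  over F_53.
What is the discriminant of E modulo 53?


4 a^3 + 27 b^2 = 4*5^3 + 27*39^2 = 500 + 41067 = 41567
Delta = -16 * (41567) = -665072
Delta mod 53 = 25

Delta = 25 (mod 53)


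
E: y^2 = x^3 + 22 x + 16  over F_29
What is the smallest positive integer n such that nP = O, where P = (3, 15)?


Compute successive multiples of P until we hit O:
  1P = (3, 15)
  2P = (17, 24)
  3P = (14, 9)
  4P = (25, 26)
  5P = (23, 4)
  6P = (7, 22)
  7P = (13, 11)
  8P = (12, 6)
  ... (continuing to 37P)
  37P = O

ord(P) = 37


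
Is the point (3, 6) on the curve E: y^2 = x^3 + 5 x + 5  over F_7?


Check whether y^2 = x^3 + 5 x + 5 (mod 7) for (x, y) = (3, 6).
LHS: y^2 = 6^2 mod 7 = 1
RHS: x^3 + 5 x + 5 = 3^3 + 5*3 + 5 mod 7 = 5
LHS != RHS

No, not on the curve


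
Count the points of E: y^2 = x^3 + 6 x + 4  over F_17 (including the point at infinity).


For each x in F_17, count y with y^2 = x^3 + 6 x + 4 mod 17:
  x = 0: RHS = 4, y in [2, 15]  -> 2 point(s)
  x = 3: RHS = 15, y in [7, 10]  -> 2 point(s)
  x = 6: RHS = 1, y in [1, 16]  -> 2 point(s)
  x = 7: RHS = 15, y in [7, 10]  -> 2 point(s)
  x = 12: RHS = 2, y in [6, 11]  -> 2 point(s)
  x = 13: RHS = 1, y in [1, 16]  -> 2 point(s)
  x = 15: RHS = 1, y in [1, 16]  -> 2 point(s)
Affine points: 14. Add the point at infinity: total = 15.

#E(F_17) = 15


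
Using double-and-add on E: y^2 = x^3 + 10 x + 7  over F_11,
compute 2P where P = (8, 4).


k = 2 = 10_2 (binary, LSB first: 01)
Double-and-add from P = (8, 4):
  bit 0 = 0: acc unchanged = O
  bit 1 = 1: acc = O + (9, 1) = (9, 1)

2P = (9, 1)


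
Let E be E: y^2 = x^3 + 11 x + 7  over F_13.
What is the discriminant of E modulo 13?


4 a^3 + 27 b^2 = 4*11^3 + 27*7^2 = 5324 + 1323 = 6647
Delta = -16 * (6647) = -106352
Delta mod 13 = 1

Delta = 1 (mod 13)


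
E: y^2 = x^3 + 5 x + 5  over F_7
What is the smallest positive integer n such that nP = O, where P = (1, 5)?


Compute successive multiples of P until we hit O:
  1P = (1, 5)
  2P = (2, 4)
  3P = (5, 6)
  4P = (5, 1)
  5P = (2, 3)
  6P = (1, 2)
  7P = O

ord(P) = 7


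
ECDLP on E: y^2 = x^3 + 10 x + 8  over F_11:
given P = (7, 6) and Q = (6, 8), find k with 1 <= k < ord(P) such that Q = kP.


Enumerate multiples of P until we hit Q = (6, 8):
  1P = (7, 6)
  2P = (6, 8)
Match found at i = 2.

k = 2
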